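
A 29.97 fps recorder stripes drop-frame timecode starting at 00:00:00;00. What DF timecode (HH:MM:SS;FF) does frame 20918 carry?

Each 10-minute DF block holds 10 × 60 × 30 − 9 × 2 = 17982 frames. 20918 ÷ 17982 → 1 full block, remainder 2936.
Within the partial block the first minute is 1800 frames and each further minute 1798, so 1 further minute boundary passed. Total skipped labels = 18 × 1 + 2 × 1 = 20.
Non-drop label index = 20918 + 20 = 20938; at 30 labels/s that is 00:11:37:28, i.e. DF 00:11:37;28.

00:11:37;28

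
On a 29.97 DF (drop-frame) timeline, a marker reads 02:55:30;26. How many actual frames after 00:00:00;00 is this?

315610

Complete 10-minute blocks: 17, each 17982 frames → 305694.
Remaining 5 whole minutes in the current block: 1800 + 4 × 1798 = 8992 frames.
Within the current minute: 30 × 30 + 26 − 2 = 924 (labels ;00/;01 skipped at this minute). Total = 305694 + 8992 + 924 = 315610.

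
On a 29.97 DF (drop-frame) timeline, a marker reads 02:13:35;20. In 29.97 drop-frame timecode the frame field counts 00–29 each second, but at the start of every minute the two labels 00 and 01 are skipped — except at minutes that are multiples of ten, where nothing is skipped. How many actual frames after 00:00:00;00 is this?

As if non-drop at 30 labels/s: (2 × 3600 + 13 × 60 + 35) × 30 + 20 = 240470.
Minute boundaries passed: 133; those not divisible by 10: 133 − 13 = 120; dropped labels = 2 × 120 = 240.
Actual frame index = 240470 − 240 = 240230.

240230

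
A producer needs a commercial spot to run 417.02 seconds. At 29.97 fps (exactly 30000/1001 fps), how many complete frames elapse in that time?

12498 frames

Frames = 417.02 × 30000/1001 = 12510600/1001 ≈ 12498.1019.
Complete frames: 12498.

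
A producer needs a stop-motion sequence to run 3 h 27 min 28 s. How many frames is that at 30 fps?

3 h 27 min 28 s = 12448 s.
Frames = 12448 × 30 = 373440.

373440 frames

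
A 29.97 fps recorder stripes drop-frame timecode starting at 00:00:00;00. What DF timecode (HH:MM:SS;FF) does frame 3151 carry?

Each 10-minute DF block holds 10 × 60 × 30 − 9 × 2 = 17982 frames. 3151 ÷ 17982 → 0 full blocks, remainder 3151.
Within the partial block the first minute is 1800 frames and each further minute 1798, so 1 further minute boundary passed. Total skipped labels = 18 × 0 + 2 × 1 = 2.
Non-drop label index = 3151 + 2 = 3153; at 30 labels/s that is 00:01:45:03, i.e. DF 00:01:45;03.

00:01:45;03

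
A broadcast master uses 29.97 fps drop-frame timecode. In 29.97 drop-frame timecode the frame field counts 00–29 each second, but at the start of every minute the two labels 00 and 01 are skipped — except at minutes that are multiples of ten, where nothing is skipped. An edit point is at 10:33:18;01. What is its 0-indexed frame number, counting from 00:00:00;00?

1138801

Complete 10-minute blocks: 63, each 17982 frames → 1132866.
Remaining 3 whole minutes in the current block: 1800 + 2 × 1798 = 5396 frames.
Within the current minute: 18 × 30 + 1 − 2 = 539 (labels ;00/;01 skipped at this minute). Total = 1132866 + 5396 + 539 = 1138801.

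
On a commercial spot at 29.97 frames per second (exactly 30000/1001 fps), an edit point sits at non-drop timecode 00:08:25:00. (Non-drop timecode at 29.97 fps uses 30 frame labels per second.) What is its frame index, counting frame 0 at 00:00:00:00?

15150

Total seconds to the label: (0 × 3600 + 8 × 60 + 25) = 505.
Frame index = 505 × 30 + 0 = 15150.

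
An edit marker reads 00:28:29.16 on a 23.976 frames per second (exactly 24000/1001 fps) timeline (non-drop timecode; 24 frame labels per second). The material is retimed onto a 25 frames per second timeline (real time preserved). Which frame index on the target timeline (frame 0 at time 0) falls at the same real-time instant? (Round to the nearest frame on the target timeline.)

frame 42784

Source frame index: (0×3600 + 28×60 + 29) × 24 + 16 = 41032.
Real time: 41032 / (24000/1001) = 5134129/3000 s.
Target frame: (5134129/3000) × (25) = 5134129/120 ≈ 42784.408 → 42784.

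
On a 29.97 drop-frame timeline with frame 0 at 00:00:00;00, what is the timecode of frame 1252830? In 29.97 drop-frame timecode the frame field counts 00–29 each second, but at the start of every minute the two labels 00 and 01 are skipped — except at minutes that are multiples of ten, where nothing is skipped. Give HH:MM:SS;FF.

11:36:42;24

Ten DF minutes hold 17982 frames, so frame 1252830 lies in block 69 (frames 1240758–1258739) with 12072 frames into that block.
The block's first minute is 1800 frames and the rest 1798 each; 12072 frames reaches minute 6, so 69 × 18 + 6 × 2 = 1254 labels have been skipped so far.
Adding those back, label number 1252830 + 1254 = 1254084 at 30 labels/s is 41802 s + 24 f = 11 h 36 min 42 s frame 24, i.e. 11:36:42;24.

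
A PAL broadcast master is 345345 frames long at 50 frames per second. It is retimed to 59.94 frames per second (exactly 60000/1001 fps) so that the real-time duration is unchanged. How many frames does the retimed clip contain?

Target frames = source frames × (target rate / source rate) = 345345 × (60000/1001)/(50) = 345345 × 1200/1001 = 414000.

414000 frames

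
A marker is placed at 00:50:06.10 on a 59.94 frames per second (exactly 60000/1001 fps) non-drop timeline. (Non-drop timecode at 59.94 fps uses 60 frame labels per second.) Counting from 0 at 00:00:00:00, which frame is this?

frame 180370

Total seconds to the label: (0 × 3600 + 50 × 60 + 6) = 3006.
Frame index = 3006 × 60 + 10 = 180370.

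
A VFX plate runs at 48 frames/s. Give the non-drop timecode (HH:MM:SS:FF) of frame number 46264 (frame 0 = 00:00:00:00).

46264 ÷ 48 = 963 full seconds, remainder 40 frames.
963 s = 0 h 16 min 3 s.
Timecode: 00:16:03:40.

00:16:03:40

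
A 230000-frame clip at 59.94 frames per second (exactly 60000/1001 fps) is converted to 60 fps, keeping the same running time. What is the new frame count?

230230 frames

Target frames = source frames × (target rate / source rate) = 230000 × (60)/(60000/1001) = 230000 × 1001/1000 = 230230.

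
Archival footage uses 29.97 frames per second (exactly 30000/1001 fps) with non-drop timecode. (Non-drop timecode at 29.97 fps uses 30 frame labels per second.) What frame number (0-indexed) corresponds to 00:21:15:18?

38268

Total seconds to the label: (0 × 3600 + 21 × 60 + 15) = 1275.
Frame index = 1275 × 30 + 18 = 38268.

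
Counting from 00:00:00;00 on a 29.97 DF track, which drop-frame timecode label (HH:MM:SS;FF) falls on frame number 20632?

Each 10-minute DF block holds 10 × 60 × 30 − 9 × 2 = 17982 frames. 20632 ÷ 17982 → 1 full block, remainder 2650.
Within the partial block the first minute is 1800 frames and each further minute 1798, so 1 further minute boundary passed. Total skipped labels = 18 × 1 + 2 × 1 = 20.
Non-drop label index = 20632 + 20 = 20652; at 30 labels/s that is 00:11:28:12, i.e. DF 00:11:28;12.

00:11:28;12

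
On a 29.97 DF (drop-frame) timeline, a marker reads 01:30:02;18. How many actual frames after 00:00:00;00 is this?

As if non-drop at 30 labels/s: (1 × 3600 + 30 × 60 + 2) × 30 + 18 = 162078.
Minute boundaries passed: 90; those not divisible by 10: 90 − 9 = 81; dropped labels = 2 × 81 = 162.
Actual frame index = 162078 − 162 = 161916.

161916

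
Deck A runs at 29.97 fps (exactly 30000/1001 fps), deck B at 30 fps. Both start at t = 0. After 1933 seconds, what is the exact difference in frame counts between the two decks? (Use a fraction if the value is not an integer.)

A emits 30000/1001 × 1933 = 57990000/1001 frames; B emits 30 × 1933 = 57990.
Difference = 57990/1001 frames (≈ 57.9321); B is ahead of A.

57990/1001 frames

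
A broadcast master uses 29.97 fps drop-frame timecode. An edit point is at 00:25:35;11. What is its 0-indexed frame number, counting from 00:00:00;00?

46015

As if non-drop at 30 labels/s: (0 × 3600 + 25 × 60 + 35) × 30 + 11 = 46061.
Minute boundaries passed: 25; those not divisible by 10: 25 − 2 = 23; dropped labels = 2 × 23 = 46.
Actual frame index = 46061 − 46 = 46015.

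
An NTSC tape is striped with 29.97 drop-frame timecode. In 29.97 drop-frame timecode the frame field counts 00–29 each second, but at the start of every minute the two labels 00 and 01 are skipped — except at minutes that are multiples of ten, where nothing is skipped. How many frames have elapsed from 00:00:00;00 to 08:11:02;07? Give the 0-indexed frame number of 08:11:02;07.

As if non-drop at 30 labels/s: (8 × 3600 + 11 × 60 + 2) × 30 + 7 = 883867.
Minute boundaries passed: 491; those not divisible by 10: 491 − 49 = 442; dropped labels = 2 × 442 = 884.
Actual frame index = 883867 − 884 = 882983.

882983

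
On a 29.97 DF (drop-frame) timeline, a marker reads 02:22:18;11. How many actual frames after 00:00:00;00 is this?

255895

As if non-drop at 30 labels/s: (2 × 3600 + 22 × 60 + 18) × 30 + 11 = 256151.
Minute boundaries passed: 142; those not divisible by 10: 142 − 14 = 128; dropped labels = 2 × 128 = 256.
Actual frame index = 256151 − 256 = 255895.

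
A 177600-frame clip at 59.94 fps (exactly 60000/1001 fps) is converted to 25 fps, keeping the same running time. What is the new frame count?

74074 frames

Target frames = source frames × (target rate / source rate) = 177600 × (25)/(60000/1001) = 177600 × 1001/2400 = 74074.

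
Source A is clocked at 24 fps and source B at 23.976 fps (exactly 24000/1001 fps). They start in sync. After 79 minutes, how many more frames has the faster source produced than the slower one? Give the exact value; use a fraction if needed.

113760/1001 frames

79 min = 4740 s.
A emits 24 × 4740 = 113760 frames; B emits 24000/1001 × 4740 = 113760000/1001.
Difference = 113760/1001 frames (≈ 113.6464); B is behind A.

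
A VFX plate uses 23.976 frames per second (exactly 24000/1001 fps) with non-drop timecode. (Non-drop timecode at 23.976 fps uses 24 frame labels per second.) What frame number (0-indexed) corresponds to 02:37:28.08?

frame 226760

Total seconds to the label: (2 × 3600 + 37 × 60 + 28) = 9448.
Frame index = 9448 × 24 + 8 = 226760.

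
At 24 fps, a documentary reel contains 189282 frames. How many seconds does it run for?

Running time = 189282 / (24) = 7886.75 s.

7886.75 seconds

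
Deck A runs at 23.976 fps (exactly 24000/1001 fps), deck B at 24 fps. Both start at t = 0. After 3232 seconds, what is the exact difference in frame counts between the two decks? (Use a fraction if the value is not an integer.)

77568/1001 frames

A emits 24000/1001 × 3232 = 77568000/1001 frames; B emits 24 × 3232 = 77568.
Difference = 77568/1001 frames (≈ 77.4905); B is ahead of A.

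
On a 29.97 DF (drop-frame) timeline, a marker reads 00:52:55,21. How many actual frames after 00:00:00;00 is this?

As if non-drop at 30 labels/s: (0 × 3600 + 52 × 60 + 55) × 30 + 21 = 95271.
Minute boundaries passed: 52; those not divisible by 10: 52 − 5 = 47; dropped labels = 2 × 47 = 94.
Actual frame index = 95271 − 94 = 95177.

95177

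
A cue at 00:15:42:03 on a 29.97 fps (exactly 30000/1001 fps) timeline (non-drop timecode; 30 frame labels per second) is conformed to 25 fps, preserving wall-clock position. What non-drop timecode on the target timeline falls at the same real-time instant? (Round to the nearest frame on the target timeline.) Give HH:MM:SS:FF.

00:15:43:01

Source frame index: (0×3600 + 15×60 + 42) × 30 + 3 = 28263.
Real time: 28263 / (30000/1001) = 9430421/10000 s.
Target frame: (9430421/10000) × (25) = 9430421/400 ≈ 23576.053 → 23576.
At 25 labels/s: frame 23576 → 00:15:43:01.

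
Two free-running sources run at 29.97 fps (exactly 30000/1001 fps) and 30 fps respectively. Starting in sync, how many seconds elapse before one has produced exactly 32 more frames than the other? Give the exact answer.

16016/15 seconds

The gap grows by |30 − 30000/1001| = 30/1001 frames per second.
Time for a 32-frame gap: 32 ÷ (30/1001) = 16016/15 s.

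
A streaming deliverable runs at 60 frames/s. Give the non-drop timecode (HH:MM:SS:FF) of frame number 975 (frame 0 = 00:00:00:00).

00:00:16:15

975 ÷ 60 = 16 full seconds, remainder 15 frames.
16 s = 0 h 0 min 16 s.
Timecode: 00:00:16:15.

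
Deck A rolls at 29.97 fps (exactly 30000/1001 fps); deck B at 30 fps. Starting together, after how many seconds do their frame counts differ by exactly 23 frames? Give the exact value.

23023/30 seconds

The gap grows by |30 − 30000/1001| = 30/1001 frames per second.
Time for a 23-frame gap: 23 ÷ (30/1001) = 23023/30 s.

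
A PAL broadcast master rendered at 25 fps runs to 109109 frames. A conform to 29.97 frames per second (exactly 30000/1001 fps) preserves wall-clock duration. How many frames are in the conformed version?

130800 frames

Target frames = source frames × (target rate / source rate) = 109109 × (30000/1001)/(25) = 109109 × 1200/1001 = 130800.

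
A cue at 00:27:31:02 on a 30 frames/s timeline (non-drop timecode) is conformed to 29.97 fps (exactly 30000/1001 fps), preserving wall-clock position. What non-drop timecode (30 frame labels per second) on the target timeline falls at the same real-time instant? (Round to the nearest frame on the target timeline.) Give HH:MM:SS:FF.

00:27:29:13

Source frame index: (0×3600 + 27×60 + 31) × 30 + 2 = 49532.
Real time: 49532 / (30) = 24766/15 s.
Target frame: (24766/15) × (30000/1001) = 7076000/143 ≈ 49482.517 → 49483.
At 30 labels/s: frame 49483 → 00:27:29:13.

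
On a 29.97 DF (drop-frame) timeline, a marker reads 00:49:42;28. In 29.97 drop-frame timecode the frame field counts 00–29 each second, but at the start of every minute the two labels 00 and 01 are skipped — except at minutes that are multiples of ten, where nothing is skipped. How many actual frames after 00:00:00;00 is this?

Complete 10-minute blocks: 4, each 17982 frames → 71928.
Remaining 9 whole minutes in the current block: 1800 + 8 × 1798 = 16184 frames.
Within the current minute: 42 × 30 + 28 − 2 = 1286 (labels ;00/;01 skipped at this minute). Total = 71928 + 16184 + 1286 = 89398.

89398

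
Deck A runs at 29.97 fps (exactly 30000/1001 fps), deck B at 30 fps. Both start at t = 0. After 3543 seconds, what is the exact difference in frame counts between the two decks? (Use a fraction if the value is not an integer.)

A emits 30000/1001 × 3543 = 106290000/1001 frames; B emits 30 × 3543 = 106290.
Difference = 106290/1001 frames (≈ 106.1838); B is ahead of A.

106290/1001 frames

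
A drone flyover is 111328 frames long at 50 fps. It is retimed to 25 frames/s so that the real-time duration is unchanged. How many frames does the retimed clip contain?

Target frames = source frames × (target rate / source rate) = 111328 × (25)/(50) = 111328 × 1/2 = 55664.

55664 frames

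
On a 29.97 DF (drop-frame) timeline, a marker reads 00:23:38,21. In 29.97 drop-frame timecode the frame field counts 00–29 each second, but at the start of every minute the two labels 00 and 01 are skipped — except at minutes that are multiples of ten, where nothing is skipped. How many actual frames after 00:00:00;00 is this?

42519

Complete 10-minute blocks: 2, each 17982 frames → 35964.
Remaining 3 whole minutes in the current block: 1800 + 2 × 1798 = 5396 frames.
Within the current minute: 38 × 30 + 21 − 2 = 1159 (labels ;00/;01 skipped at this minute). Total = 35964 + 5396 + 1159 = 42519.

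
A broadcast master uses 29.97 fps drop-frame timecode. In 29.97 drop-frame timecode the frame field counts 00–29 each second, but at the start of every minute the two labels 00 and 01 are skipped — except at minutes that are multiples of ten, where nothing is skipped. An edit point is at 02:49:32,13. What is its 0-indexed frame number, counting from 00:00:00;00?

304867

Complete 10-minute blocks: 16, each 17982 frames → 287712.
Remaining 9 whole minutes in the current block: 1800 + 8 × 1798 = 16184 frames.
Within the current minute: 32 × 30 + 13 − 2 = 971 (labels ;00/;01 skipped at this minute). Total = 287712 + 16184 + 971 = 304867.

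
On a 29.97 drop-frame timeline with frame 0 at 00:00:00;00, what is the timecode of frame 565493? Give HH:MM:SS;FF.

Ten DF minutes hold 17982 frames, so frame 565493 lies in block 31 (frames 557442–575423) with 8051 frames into that block.
The block's first minute is 1800 frames and the rest 1798 each; 8051 frames reaches minute 4, so 31 × 18 + 4 × 2 = 566 labels have been skipped so far.
Adding those back, label number 565493 + 566 = 566059 at 30 labels/s is 18868 s + 19 f = 5 h 14 min 28 s frame 19, i.e. 05:14:28;19.

05:14:28;19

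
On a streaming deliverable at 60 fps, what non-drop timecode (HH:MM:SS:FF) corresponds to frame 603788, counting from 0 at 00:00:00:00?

603788 ÷ 60 = 10063 full seconds, remainder 8 frames.
10063 s = 2 h 47 min 43 s.
Timecode: 02:47:43:08.

02:47:43:08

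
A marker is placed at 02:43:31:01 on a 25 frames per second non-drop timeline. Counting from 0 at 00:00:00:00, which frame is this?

frame 245276

Total seconds to the label: (2 × 3600 + 43 × 60 + 31) = 9811.
Frame index = 9811 × 25 + 1 = 245276.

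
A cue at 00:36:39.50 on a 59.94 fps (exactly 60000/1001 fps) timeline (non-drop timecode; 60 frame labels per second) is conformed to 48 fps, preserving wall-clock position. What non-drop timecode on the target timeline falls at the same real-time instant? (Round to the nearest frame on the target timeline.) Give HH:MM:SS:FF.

00:36:42:02

Source frame index: (0×3600 + 36×60 + 39) × 60 + 50 = 131990.
Real time: 131990 / (60000/1001) = 13212199/6000 s.
Target frame: (13212199/6000) × (48) = 13212199/125 ≈ 105697.592 → 105698.
At 48 labels/s: frame 105698 → 00:36:42:02.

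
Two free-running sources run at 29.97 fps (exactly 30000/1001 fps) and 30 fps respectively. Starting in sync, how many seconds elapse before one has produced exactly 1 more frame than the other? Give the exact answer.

The gap grows by |30 − 30000/1001| = 30/1001 frames per second.
Time for a 1-frame gap: 1 ÷ (30/1001) = 1001/30 s.

1001/30 seconds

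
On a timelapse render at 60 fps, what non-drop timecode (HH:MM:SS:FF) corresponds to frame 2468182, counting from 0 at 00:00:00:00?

2468182 ÷ 60 = 41136 full seconds, remainder 22 frames.
41136 s = 11 h 25 min 36 s.
Timecode: 11:25:36:22.

11:25:36:22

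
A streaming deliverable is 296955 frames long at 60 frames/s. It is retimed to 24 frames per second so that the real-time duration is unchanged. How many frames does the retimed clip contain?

118782 frames

Target frames = source frames × (target rate / source rate) = 296955 × (24)/(60) = 296955 × 2/5 = 118782.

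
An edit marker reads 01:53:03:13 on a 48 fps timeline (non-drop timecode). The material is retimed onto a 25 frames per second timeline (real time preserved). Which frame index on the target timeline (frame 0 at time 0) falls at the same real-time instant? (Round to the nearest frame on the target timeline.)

frame 169582

Source frame index: (1×3600 + 53×60 + 3) × 48 + 13 = 325597.
Real time: 325597 / (48) = 325597/48 s.
Target frame: (325597/48) × (25) = 8139925/48 ≈ 169581.771 → 169582.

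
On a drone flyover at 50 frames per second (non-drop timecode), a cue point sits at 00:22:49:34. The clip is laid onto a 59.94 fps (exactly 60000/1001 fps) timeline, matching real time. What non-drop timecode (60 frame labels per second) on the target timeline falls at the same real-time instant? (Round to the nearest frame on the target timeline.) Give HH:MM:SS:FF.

Source frame index: (0×3600 + 22×60 + 49) × 50 + 34 = 68484.
Real time: 68484 / (50) = 34242/25 s.
Target frame: (34242/25) × (60000/1001) = 6321600/77 ≈ 82098.701 → 82099.
At 60 labels/s: frame 82099 → 00:22:48:19.

00:22:48:19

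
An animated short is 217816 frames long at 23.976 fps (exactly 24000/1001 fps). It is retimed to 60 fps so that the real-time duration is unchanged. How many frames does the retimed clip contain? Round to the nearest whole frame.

545085 frames

Frames at target rate = 217816 × (60) / (24000/1001) = 27254227/50 ≈ 545084.540.
Nearest whole frame: 545085.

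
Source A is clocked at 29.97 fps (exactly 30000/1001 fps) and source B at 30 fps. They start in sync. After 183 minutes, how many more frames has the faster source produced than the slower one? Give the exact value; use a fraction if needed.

329400/1001 frames

183 min = 10980 s.
A emits 30000/1001 × 10980 = 329400000/1001 frames; B emits 30 × 10980 = 329400.
Difference = 329400/1001 frames (≈ 329.0709); B is ahead of A.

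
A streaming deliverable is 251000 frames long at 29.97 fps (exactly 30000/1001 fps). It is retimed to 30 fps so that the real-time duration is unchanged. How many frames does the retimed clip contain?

251251 frames

Target frames = source frames × (target rate / source rate) = 251000 × (30)/(30000/1001) = 251000 × 1001/1000 = 251251.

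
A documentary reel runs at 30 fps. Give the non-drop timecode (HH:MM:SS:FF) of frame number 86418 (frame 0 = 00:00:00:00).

86418 ÷ 30 = 2880 full seconds, remainder 18 frames.
2880 s = 0 h 48 min 0 s.
Timecode: 00:48:00:18.

00:48:00:18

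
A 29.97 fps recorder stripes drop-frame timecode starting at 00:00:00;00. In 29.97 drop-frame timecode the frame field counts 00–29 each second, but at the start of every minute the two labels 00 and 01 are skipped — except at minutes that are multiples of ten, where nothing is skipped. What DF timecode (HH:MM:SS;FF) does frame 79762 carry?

00:44:21;12

Ten DF minutes hold 17982 frames, so frame 79762 lies in block 4 (frames 71928–89909) with 7834 frames into that block.
The block's first minute is 1800 frames and the rest 1798 each; 7834 frames reaches minute 4, so 4 × 18 + 4 × 2 = 80 labels have been skipped so far.
Adding those back, label number 79762 + 80 = 79842 at 30 labels/s is 2661 s + 12 f = 0 h 44 min 21 s frame 12, i.e. 00:44:21;12.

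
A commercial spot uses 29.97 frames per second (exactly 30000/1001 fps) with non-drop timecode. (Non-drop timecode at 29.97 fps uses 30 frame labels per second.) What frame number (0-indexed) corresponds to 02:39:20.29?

frame 286829

Total seconds to the label: (2 × 3600 + 39 × 60 + 20) = 9560.
Frame index = 9560 × 30 + 29 = 286829.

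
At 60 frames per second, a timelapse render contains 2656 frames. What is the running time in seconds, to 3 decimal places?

44.267 seconds

Running time = 2656 × 1/60 = 664/15 s ≈ 44.267 s.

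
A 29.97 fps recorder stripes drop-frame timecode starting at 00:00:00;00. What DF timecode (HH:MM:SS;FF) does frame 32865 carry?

00:18:16;19

Ten DF minutes hold 17982 frames, so frame 32865 lies in block 1 (frames 17982–35963) with 14883 frames into that block.
The block's first minute is 1800 frames and the rest 1798 each; 14883 frames reaches minute 8, so 1 × 18 + 8 × 2 = 34 labels have been skipped so far.
Adding those back, label number 32865 + 34 = 32899 at 30 labels/s is 1096 s + 19 f = 0 h 18 min 16 s frame 19, i.e. 00:18:16;19.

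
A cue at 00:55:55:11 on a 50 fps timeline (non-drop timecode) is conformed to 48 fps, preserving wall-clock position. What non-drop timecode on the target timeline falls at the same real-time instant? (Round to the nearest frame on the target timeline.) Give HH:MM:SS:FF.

00:55:55:11

Source frame index: (0×3600 + 55×60 + 55) × 50 + 11 = 167761.
Real time: 167761 / (50) = 167761/50 s.
Target frame: (167761/50) × (48) = 4026264/25 ≈ 161050.560 → 161051.
At 48 labels/s: frame 161051 → 00:55:55:11.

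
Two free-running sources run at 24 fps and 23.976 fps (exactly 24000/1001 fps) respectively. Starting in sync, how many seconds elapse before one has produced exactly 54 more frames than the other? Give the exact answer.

The gap grows by |24000/1001 − 24| = 24/1001 frames per second.
Time for a 54-frame gap: 54 ÷ (24/1001) = 2252.25 s.

2252.25 seconds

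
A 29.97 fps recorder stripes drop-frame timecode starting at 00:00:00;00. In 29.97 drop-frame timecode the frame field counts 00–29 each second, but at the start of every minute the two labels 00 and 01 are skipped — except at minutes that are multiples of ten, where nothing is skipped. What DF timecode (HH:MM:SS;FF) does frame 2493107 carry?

Ten DF minutes hold 17982 frames, so frame 2493107 lies in block 138 (frames 2481516–2499497) with 11591 frames into that block.
The block's first minute is 1800 frames and the rest 1798 each; 11591 frames reaches minute 6, so 138 × 18 + 6 × 2 = 2496 labels have been skipped so far.
Adding those back, label number 2493107 + 2496 = 2495603 at 30 labels/s is 83186 s + 23 f = 23 h 6 min 26 s frame 23, i.e. 23:06:26;23.

23:06:26;23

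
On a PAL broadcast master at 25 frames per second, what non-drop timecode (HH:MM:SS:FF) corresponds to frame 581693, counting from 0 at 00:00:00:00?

581693 ÷ 25 = 23267 full seconds, remainder 18 frames.
23267 s = 6 h 27 min 47 s.
Timecode: 06:27:47:18.

06:27:47:18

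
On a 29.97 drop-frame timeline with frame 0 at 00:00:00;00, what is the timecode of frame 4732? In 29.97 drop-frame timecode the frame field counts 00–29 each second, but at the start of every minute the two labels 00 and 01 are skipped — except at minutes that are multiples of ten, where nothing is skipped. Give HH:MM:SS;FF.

Each 10-minute DF block holds 10 × 60 × 30 − 9 × 2 = 17982 frames. 4732 ÷ 17982 → 0 full blocks, remainder 4732.
Within the partial block the first minute is 1800 frames and each further minute 1798, so 2 further minute boundaries passed. Total skipped labels = 18 × 0 + 2 × 2 = 4.
Non-drop label index = 4732 + 4 = 4736; at 30 labels/s that is 00:02:37:26, i.e. DF 00:02:37;26.

00:02:37;26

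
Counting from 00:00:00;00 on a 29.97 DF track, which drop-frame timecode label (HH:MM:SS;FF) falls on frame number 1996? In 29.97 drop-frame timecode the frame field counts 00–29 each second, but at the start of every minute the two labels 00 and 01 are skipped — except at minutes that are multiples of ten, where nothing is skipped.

Ten DF minutes hold 17982 frames, so frame 1996 lies in block 0 (frames 0–17981) with 1996 frames into that block.
The block's first minute is 1800 frames and the rest 1798 each; 1996 frames reaches minute 1, so 0 × 18 + 1 × 2 = 2 labels have been skipped so far.
Adding those back, label number 1996 + 2 = 1998 at 30 labels/s is 66 s + 18 f = 0 h 1 min 6 s frame 18, i.e. 00:01:06;18.

00:01:06;18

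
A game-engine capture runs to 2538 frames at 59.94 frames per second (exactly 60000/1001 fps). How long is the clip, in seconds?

42.3423 seconds

Running time = 2538 / (60000/1001) = 42.3423 s.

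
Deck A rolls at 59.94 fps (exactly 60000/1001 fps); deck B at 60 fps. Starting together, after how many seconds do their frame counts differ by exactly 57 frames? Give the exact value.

The gap grows by |60 − 60000/1001| = 60/1001 frames per second.
Time for a 57-frame gap: 57 ÷ (60/1001) = 950.95 s.

950.95 seconds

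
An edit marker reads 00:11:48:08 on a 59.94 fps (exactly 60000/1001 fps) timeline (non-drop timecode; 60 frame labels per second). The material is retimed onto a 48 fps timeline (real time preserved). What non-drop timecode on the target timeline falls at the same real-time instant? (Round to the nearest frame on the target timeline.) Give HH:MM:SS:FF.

Source frame index: (0×3600 + 11×60 + 48) × 60 + 8 = 42488.
Real time: 42488 / (60000/1001) = 5316311/7500 s.
Target frame: (5316311/7500) × (48) = 21265244/625 ≈ 34024.390 → 34024.
At 48 labels/s: frame 34024 → 00:11:48:40.

00:11:48:40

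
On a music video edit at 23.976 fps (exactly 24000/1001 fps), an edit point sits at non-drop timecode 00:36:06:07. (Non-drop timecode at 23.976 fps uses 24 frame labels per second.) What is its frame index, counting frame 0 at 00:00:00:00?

Total seconds to the label: (0 × 3600 + 36 × 60 + 6) = 2166.
Frame index = 2166 × 24 + 7 = 51991.

51991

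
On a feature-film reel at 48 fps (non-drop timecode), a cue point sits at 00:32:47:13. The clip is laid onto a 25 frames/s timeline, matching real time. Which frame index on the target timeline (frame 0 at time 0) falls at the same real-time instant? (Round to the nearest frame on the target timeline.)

Source frame index: (0×3600 + 32×60 + 47) × 48 + 13 = 94429.
Real time: 94429 / (48) = 94429/48 s.
Target frame: (94429/48) × (25) = 2360725/48 ≈ 49181.771 → 49182.

frame 49182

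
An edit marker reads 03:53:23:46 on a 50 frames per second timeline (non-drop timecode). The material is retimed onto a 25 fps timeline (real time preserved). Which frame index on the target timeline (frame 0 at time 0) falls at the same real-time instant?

Source frame index: (3×3600 + 53×60 + 23) × 50 + 46 = 700196.
Real time: 700196 / (50) = 350098/25 s.
Target frame: (350098/25) × (25) = 350098.

frame 350098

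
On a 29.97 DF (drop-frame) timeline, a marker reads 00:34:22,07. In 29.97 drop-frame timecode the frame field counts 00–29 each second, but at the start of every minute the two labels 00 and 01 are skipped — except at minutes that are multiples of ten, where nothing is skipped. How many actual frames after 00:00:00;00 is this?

61805

Complete 10-minute blocks: 3, each 17982 frames → 53946.
Remaining 4 whole minutes in the current block: 1800 + 3 × 1798 = 7194 frames.
Within the current minute: 22 × 30 + 7 − 2 = 665 (labels ;00/;01 skipped at this minute). Total = 53946 + 7194 + 665 = 61805.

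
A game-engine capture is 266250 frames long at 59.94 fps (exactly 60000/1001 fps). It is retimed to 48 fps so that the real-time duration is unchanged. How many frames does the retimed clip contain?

213213 frames

Target frames = source frames × (target rate / source rate) = 266250 × (48)/(60000/1001) = 266250 × 1001/1250 = 213213.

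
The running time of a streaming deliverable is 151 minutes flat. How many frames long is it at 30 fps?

151 min = 9060 s.
Frames = 9060 × 30 = 271800.

271800 frames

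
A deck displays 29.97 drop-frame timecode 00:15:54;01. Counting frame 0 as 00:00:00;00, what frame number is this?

28593

Complete 10-minute blocks: 1, each 17982 frames → 17982.
Remaining 5 whole minutes in the current block: 1800 + 4 × 1798 = 8992 frames.
Within the current minute: 54 × 30 + 1 − 2 = 1619 (labels ;00/;01 skipped at this minute). Total = 17982 + 8992 + 1619 = 28593.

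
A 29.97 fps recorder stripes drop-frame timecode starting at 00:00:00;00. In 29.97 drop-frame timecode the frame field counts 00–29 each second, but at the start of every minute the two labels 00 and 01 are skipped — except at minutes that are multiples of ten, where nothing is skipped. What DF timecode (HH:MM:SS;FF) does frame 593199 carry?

Each 10-minute DF block holds 10 × 60 × 30 − 9 × 2 = 17982 frames. 593199 ÷ 17982 → 32 full blocks, remainder 17775.
Within the partial block the first minute is 1800 frames and each further minute 1798, so 9 further minute boundaries passed. Total skipped labels = 18 × 32 + 2 × 9 = 594.
Non-drop label index = 593199 + 594 = 593793; at 30 labels/s that is 05:29:53:03, i.e. DF 05:29:53;03.

05:29:53;03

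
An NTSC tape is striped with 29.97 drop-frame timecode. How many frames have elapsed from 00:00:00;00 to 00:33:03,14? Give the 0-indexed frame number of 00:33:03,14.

As if non-drop at 30 labels/s: (0 × 3600 + 33 × 60 + 3) × 30 + 14 = 59504.
Minute boundaries passed: 33; those not divisible by 10: 33 − 3 = 30; dropped labels = 2 × 30 = 60.
Actual frame index = 59504 − 60 = 59444.

59444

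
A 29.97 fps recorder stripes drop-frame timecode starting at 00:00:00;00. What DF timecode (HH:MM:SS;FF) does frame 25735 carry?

00:14:18;21

Ten DF minutes hold 17982 frames, so frame 25735 lies in block 1 (frames 17982–35963) with 7753 frames into that block.
The block's first minute is 1800 frames and the rest 1798 each; 7753 frames reaches minute 4, so 1 × 18 + 4 × 2 = 26 labels have been skipped so far.
Adding those back, label number 25735 + 26 = 25761 at 30 labels/s is 858 s + 21 f = 0 h 14 min 18 s frame 21, i.e. 00:14:18;21.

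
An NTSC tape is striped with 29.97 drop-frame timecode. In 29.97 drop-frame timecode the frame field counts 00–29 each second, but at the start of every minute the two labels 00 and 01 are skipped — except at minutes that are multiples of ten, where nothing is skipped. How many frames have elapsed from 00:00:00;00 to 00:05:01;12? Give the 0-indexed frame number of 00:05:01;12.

Complete 10-minute blocks: 0, each 17982 frames → 0.
Remaining 5 whole minutes in the current block: 1800 + 4 × 1798 = 8992 frames.
Within the current minute: 1 × 30 + 12 − 2 = 40 (labels ;00/;01 skipped at this minute). Total = 0 + 8992 + 40 = 9032.

9032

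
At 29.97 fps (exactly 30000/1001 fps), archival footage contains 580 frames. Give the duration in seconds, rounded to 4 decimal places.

19.3527 seconds

Running time = 580 × 1001/30000 = 29029/1500 s ≈ 19.3527 s.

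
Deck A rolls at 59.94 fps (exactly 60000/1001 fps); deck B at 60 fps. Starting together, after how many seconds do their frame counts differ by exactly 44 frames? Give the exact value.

11011/15 seconds

The gap grows by |60 − 60000/1001| = 60/1001 frames per second.
Time for a 44-frame gap: 44 ÷ (60/1001) = 11011/15 s.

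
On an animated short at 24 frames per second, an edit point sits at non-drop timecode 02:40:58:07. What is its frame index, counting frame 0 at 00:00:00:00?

231799

Total seconds to the label: (2 × 3600 + 40 × 60 + 58) = 9658.
Frame index = 9658 × 24 + 7 = 231799.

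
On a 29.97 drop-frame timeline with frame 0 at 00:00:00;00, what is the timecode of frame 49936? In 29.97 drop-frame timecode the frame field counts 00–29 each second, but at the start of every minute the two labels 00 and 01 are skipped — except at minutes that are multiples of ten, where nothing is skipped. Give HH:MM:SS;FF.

Each 10-minute DF block holds 10 × 60 × 30 − 9 × 2 = 17982 frames. 49936 ÷ 17982 → 2 full blocks, remainder 13972.
Within the partial block the first minute is 1800 frames and each further minute 1798, so 7 further minute boundaries passed. Total skipped labels = 18 × 2 + 2 × 7 = 50.
Non-drop label index = 49936 + 50 = 49986; at 30 labels/s that is 00:27:46:06, i.e. DF 00:27:46;06.

00:27:46;06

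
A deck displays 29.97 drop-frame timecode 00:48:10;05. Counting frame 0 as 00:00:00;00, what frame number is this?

As if non-drop at 30 labels/s: (0 × 3600 + 48 × 60 + 10) × 30 + 5 = 86705.
Minute boundaries passed: 48; those not divisible by 10: 48 − 4 = 44; dropped labels = 2 × 44 = 88.
Actual frame index = 86705 − 88 = 86617.

86617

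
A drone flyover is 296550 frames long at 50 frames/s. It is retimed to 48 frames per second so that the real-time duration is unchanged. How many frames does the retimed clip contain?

Target frames = source frames × (target rate / source rate) = 296550 × (48)/(50) = 296550 × 24/25 = 284688.

284688 frames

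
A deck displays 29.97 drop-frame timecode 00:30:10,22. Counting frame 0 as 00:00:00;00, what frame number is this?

54268

As if non-drop at 30 labels/s: (0 × 3600 + 30 × 60 + 10) × 30 + 22 = 54322.
Minute boundaries passed: 30; those not divisible by 10: 30 − 3 = 27; dropped labels = 2 × 27 = 54.
Actual frame index = 54322 − 54 = 54268.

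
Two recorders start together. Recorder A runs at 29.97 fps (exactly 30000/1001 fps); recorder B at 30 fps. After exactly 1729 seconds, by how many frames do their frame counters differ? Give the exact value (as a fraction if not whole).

A emits 30000/1001 × 1729 = 570000/11 frames; B emits 30 × 1729 = 51870.
Difference = 570/11 frames (≈ 51.8182); B is ahead of A.

570/11 frames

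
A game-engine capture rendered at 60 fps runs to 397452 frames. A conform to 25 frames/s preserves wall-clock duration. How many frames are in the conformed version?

165605 frames

Target frames = source frames × (target rate / source rate) = 397452 × (25)/(60) = 397452 × 5/12 = 165605.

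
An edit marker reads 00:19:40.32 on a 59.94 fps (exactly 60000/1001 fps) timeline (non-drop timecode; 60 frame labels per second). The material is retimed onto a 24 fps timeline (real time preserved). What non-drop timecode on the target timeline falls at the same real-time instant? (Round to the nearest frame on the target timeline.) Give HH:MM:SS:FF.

Source frame index: (0×3600 + 19×60 + 40) × 60 + 32 = 70832.
Real time: 70832 / (60000/1001) = 4431427/3750 s.
Target frame: (4431427/3750) × (24) = 17725708/625 ≈ 28361.133 → 28361.
At 24 labels/s: frame 28361 → 00:19:41:17.

00:19:41:17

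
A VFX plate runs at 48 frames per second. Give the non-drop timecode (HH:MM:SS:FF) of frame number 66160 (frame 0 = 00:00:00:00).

00:22:58:16

66160 ÷ 48 = 1378 full seconds, remainder 16 frames.
1378 s = 0 h 22 min 58 s.
Timecode: 00:22:58:16.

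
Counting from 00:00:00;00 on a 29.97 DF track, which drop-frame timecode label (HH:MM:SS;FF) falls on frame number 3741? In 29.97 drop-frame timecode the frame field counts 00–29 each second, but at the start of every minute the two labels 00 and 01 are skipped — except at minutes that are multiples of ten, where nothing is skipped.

Ten DF minutes hold 17982 frames, so frame 3741 lies in block 0 (frames 0–17981) with 3741 frames into that block.
The block's first minute is 1800 frames and the rest 1798 each; 3741 frames reaches minute 2, so 0 × 18 + 2 × 2 = 4 labels have been skipped so far.
Adding those back, label number 3741 + 4 = 3745 at 30 labels/s is 124 s + 25 f = 0 h 2 min 4 s frame 25, i.e. 00:02:04;25.

00:02:04;25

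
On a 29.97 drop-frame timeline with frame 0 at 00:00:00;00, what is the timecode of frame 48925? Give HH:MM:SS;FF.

00:27:12;15

Ten DF minutes hold 17982 frames, so frame 48925 lies in block 2 (frames 35964–53945) with 12961 frames into that block.
The block's first minute is 1800 frames and the rest 1798 each; 12961 frames reaches minute 7, so 2 × 18 + 7 × 2 = 50 labels have been skipped so far.
Adding those back, label number 48925 + 50 = 48975 at 30 labels/s is 1632 s + 15 f = 0 h 27 min 12 s frame 15, i.e. 00:27:12;15.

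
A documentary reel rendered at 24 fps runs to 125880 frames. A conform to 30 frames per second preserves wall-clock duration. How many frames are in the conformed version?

Target frames = source frames × (target rate / source rate) = 125880 × (30)/(24) = 125880 × 5/4 = 157350.

157350 frames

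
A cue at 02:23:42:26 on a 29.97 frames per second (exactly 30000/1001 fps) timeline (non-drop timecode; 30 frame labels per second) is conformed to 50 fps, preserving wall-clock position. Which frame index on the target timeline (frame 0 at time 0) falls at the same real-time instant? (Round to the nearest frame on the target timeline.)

Source frame index: (2×3600 + 23×60 + 42) × 30 + 26 = 258686.
Real time: 258686 / (30000/1001) = 129472343/15000 s.
Target frame: (129472343/15000) × (50) = 129472343/300 ≈ 431574.477 → 431574.

frame 431574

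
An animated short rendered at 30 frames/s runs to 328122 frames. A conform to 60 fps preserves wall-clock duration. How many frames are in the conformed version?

Frames at target rate = 328122 × (60) / (30) = 656244.

656244 frames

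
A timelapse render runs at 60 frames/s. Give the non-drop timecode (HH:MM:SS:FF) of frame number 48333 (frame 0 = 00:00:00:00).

00:13:25:33

48333 ÷ 60 = 805 full seconds, remainder 33 frames.
805 s = 0 h 13 min 25 s.
Timecode: 00:13:25:33.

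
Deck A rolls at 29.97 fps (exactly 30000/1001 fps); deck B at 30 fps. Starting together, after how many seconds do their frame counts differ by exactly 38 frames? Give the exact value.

The gap grows by |30 − 30000/1001| = 30/1001 frames per second.
Time for a 38-frame gap: 38 ÷ (30/1001) = 19019/15 s.

19019/15 seconds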